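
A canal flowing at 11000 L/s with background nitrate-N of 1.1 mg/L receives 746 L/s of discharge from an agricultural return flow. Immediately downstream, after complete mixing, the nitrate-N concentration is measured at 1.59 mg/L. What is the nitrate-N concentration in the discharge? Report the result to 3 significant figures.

Mass balance: 11000·1.100 + 746.0·Cₑ = 11750·1.590
→ Cₑ = (11750·1.590 − 11000·1.100) / 746.0 = 8.815 mg/L.

8.82 mg/L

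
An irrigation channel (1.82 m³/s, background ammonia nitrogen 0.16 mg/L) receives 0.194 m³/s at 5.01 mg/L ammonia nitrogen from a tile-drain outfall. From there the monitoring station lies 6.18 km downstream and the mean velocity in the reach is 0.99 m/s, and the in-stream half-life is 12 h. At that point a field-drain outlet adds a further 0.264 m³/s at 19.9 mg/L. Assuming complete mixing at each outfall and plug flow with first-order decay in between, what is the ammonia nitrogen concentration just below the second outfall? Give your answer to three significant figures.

After mixing, C = (1.820·0.1600 + 0.1940·5.010) / 2.014 = 1.263/2.014 = 0.6272 mg/L; combined flow 2.014 m³/s.
Travel time t = 6.18·1000 / 0.99 = 6242 s = 1.734 h.
Half-life 12 h → k = ln 2 / 12 = 0.05776 h⁻¹ = 1.386 d⁻¹.
Decay over the reach: 0.6272·exp(−kt) = 0.6272·0.9047 = 0.5674 mg/L.
Second outfall: C = (2.014·0.5674 + 0.2640·19.90)/2.278 = 2.808 mg/L.

2.81 mg/L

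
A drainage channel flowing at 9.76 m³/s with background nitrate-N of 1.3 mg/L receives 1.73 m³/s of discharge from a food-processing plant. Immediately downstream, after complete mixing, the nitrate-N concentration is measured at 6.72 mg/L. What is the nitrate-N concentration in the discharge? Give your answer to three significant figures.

37.3 mg/L

Mass balance: 9.760·1.300 + 1.730·Cₑ = 11.49·6.720
→ Cₑ = (11.49·6.720 − 9.760·1.300) / 1.730 = 37.30 mg/L.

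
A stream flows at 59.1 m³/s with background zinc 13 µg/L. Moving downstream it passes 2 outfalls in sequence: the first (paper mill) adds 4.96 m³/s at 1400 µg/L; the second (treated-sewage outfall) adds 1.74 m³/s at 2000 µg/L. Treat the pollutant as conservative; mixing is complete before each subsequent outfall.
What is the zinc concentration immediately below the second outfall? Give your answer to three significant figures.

170 µg/L

Below outfall 1: Q → 64.06 m³/s, C = (59.10·13.00 + 4.960·1400)/64.06 = 120.4 µg/L.
Below outfall 2: Q → 65.80 m³/s, C = (64.06·120.4 + 1.740·2000)/65.80 = 170.1 µg/L.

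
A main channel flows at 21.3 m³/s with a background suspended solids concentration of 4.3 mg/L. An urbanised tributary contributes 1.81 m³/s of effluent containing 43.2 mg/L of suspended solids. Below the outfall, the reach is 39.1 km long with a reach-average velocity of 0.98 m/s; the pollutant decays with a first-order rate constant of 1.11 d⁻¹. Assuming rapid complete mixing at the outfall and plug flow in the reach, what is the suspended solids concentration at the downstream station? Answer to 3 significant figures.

4.40 mg/L

Conservation of mass: C = (21.30·4.300 + 1.810·43.20) / 23.11 = 169.8/23.11 = 7.347 mg/L.
Travel time t = 39.1·1000 / 0.98 = 39900 s = 11.08 h.
After decay, C = 7.347 × e^(−kt) = 7.347 × 0.5989 = 4.400 mg/L.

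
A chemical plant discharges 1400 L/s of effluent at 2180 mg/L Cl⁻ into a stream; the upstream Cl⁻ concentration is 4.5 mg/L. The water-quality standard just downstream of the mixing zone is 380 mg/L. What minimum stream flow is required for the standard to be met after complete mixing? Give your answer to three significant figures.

Set C_mix = 380: (Q·4.500 + 1400·2180) / (Q + 1400) = 380
→ Q = 1400·(2180 − 380)/(380 − 4.500) = 6711 L/s.

6710 L/s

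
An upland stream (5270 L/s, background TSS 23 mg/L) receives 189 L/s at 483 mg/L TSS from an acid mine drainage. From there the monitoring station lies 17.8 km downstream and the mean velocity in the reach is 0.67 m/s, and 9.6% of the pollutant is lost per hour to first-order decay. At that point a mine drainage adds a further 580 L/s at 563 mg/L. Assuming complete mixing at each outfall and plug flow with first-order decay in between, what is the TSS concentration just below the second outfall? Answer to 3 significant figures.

Mixed concentration C = ΣQC/ΣQ = (5270·23.00 + 189.0·483.0) / 5459 = 212500/5459 = 38.93 mg/L; combined flow 5459 L/s.
Travel time t = 17.8·1000 / 0.67 = 26570 s = 7.380 h.
9.6%/h lost → k = −ln(1 − 0.096) = 0.1009 h⁻¹.
Decay over the reach: 38.93·exp(−kt) = 38.93·0.4748 = 18.48 mg/L.
At the second outfall, C = (5459·18.48 + 580.0·563.0) / (5459 + 580.0) = 70.78 mg/L.

70.8 mg/L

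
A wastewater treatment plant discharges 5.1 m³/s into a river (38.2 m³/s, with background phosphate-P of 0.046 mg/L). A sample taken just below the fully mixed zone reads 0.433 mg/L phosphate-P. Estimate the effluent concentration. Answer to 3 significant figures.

3.33 mg/L

Mass balance: 38.20·0.04600 + 5.100·Cₑ = 43.30·0.4330
→ Cₑ = (43.30·0.4330 − 38.20·0.04600) / 5.100 = 3.332 mg/L.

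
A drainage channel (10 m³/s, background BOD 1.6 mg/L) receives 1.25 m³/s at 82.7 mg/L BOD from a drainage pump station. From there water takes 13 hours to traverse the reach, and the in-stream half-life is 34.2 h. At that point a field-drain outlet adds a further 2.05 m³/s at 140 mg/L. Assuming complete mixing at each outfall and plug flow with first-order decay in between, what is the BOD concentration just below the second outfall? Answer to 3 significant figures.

28.5 mg/L

Flow-weighted average: C = (10.00·1.600 + 1.250·82.70) / 11.25 = 119.4/11.25 = 10.61 mg/L; combined flow 11.25 m³/s.
Half-life 34.2 h → k = ln 2 / 34.2 = 0.02027 h⁻¹ = 0.4864 d⁻¹.
Decay over the reach: 10.61·exp(−kt) = 10.61·0.7684 = 8.153 mg/L.
At the second outfall, C = (11.25·8.153 + 2.050·140.0) / (11.25 + 2.050) = 28.48 mg/L.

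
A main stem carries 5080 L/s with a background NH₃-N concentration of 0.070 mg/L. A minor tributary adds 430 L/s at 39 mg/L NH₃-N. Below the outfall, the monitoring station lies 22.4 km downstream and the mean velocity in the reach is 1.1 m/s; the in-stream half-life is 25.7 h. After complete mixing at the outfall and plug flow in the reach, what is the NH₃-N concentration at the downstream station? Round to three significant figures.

2.67 mg/L

After mixing, C = (5080·0.07000 + 430.0·39.00) / 5510 = 17130/5510 = 3.108 mg/L.
Travel time t = 22.4·1000 / 1.1 = 20360 s = 5.657 h.
Half-life 25.7 h → k = ln 2 / 25.7 = 0.02697 h⁻¹ = 0.6473 d⁻¹.
Applying C = C₀e^(−kt): 3.108 × 0.8585 = 2.668 mg/L.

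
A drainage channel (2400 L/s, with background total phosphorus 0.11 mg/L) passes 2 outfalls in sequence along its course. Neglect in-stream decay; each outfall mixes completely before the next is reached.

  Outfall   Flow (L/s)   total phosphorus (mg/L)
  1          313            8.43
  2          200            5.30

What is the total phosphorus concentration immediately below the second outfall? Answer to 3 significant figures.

1.36 mg/L

Outfall 1: combined Q = 2713 L/s; C = (2400·0.1100 + 313.0·8.430)/2713 = 1.070 mg/L.
Outfall 2: combined Q = 2913 L/s; C = (2713·1.070 + 200.0·5.300)/2913 = 1.360 mg/L.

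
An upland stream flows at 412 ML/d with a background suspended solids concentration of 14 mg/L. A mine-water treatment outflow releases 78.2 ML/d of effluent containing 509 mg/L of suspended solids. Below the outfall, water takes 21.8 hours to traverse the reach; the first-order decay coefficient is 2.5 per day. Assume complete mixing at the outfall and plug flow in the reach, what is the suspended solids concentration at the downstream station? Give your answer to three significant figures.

Conservation of mass: C = (412.0·14.00 + 78.20·509.0) / 490.2 = 45570/490.2 = 92.97 mg/L.
After decay, C = 92.97 × e^(−kt) = 92.97 × 0.1032 = 9.596 mg/L.

9.60 mg/L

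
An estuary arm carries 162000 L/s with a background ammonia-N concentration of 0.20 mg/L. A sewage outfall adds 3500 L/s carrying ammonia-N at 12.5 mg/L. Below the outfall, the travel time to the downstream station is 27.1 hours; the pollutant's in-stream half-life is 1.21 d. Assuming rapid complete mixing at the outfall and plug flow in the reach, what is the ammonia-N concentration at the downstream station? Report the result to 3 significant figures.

0.241 mg/L

Mixed concentration C = ΣQC/ΣQ = (162000·0.2000 + 3500·12.50) / 165500 = 76150/165500 = 0.4601 mg/L.
Half-life 1.21 d → k = ln 2 / 1.21 = 0.5728 d⁻¹.
After decay, C = 0.4601 × e^(−kt) = 0.4601 × 0.5237 = 0.2410 mg/L.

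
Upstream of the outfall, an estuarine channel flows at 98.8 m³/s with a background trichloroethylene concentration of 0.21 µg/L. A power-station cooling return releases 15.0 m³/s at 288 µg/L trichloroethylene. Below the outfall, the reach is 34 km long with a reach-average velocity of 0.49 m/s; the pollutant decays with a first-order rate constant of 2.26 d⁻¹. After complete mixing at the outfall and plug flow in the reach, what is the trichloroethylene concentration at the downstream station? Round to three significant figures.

6.21 µg/L

After mixing, C = (98.80·0.2100 + 15.00·288.0) / 113.8 = 4341/113.8 = 38.14 µg/L.
Travel time t = 34·1000 / 0.49 = 69390 s = 19.27 h.
Decay over the reach: 38.14·exp(−kt) = 38.14·0.1628 = 6.211 µg/L.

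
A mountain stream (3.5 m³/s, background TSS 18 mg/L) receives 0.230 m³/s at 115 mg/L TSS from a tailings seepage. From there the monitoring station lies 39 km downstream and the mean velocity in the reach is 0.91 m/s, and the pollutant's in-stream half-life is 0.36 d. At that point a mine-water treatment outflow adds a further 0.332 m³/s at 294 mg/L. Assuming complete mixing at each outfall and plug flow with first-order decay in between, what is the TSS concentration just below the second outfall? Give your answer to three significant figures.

Conservation of mass: C = (3.500·18.00 + 0.2300·115.0) / 3.730 = 89.45/3.730 = 23.98 mg/L; combined flow 3.730 m³/s.
Travel time t = 39·1000 / 0.91 = 42860 s = 11.90 h.
Half-life 0.36 d → k = ln 2 / 0.36 = 1.925 d⁻¹.
After decay, C = 23.98 × e^(−kt) = 23.98 × 0.3848 = 9.228 mg/L.
Second outfall: C = (3.730·9.228 + 0.3320·294.0)/4.062 = 32.50 mg/L.

32.5 mg/L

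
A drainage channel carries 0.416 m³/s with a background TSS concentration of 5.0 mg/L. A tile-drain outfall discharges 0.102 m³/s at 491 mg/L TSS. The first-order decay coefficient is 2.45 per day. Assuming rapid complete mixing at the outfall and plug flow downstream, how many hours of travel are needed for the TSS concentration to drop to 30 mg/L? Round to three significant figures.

Mass balance: C = (0.4160·5.000 + 0.1020·491.0) / 0.5180 = 52.16/0.5180 = 100.7 mg/L.
100.7·exp(−k·t) = 30 → t = ln(100.7/30)/k = 42700 s = 11.86 h.

11.9 h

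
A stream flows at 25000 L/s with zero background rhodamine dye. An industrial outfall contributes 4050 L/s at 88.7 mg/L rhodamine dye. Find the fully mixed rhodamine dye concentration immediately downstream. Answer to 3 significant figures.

Mixed concentration C = ΣQC/ΣQ = (25000·0 + 4050·88.70) / 29050 = 359200/29050 = 12.37 mg/L.

12.4 mg/L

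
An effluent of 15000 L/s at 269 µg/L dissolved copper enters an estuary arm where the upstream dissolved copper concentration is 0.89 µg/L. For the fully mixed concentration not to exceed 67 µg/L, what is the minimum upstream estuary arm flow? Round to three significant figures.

Set C_mix = 67: (Q·0.8900 + 15000·269.0) / (Q + 15000) = 67
→ Q = 15000·(269.0 − 67)/(67 − 0.8900) = 45830 L/s.

45800 L/s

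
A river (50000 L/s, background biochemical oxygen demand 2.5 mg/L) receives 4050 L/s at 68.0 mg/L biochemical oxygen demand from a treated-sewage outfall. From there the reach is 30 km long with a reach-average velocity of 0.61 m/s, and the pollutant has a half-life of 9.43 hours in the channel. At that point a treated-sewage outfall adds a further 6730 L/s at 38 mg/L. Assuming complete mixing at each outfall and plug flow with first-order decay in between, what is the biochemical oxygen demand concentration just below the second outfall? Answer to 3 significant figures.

6.62 mg/L

After mixing, C = (50000·2.500 + 4050·68.00) / 54050 = 400400/54050 = 7.408 mg/L; combined flow 54050 L/s.
Travel time t = 30·1000 / 0.61 = 49180 s = 13.66 h.
Half-life 9.43 h → k = ln 2 / 9.43 = 0.07350 h⁻¹ = 1.764 d⁻¹.
Applying C = C₀e^(−kt): 7.408 × 0.3664 = 2.714 mg/L.
Second outfall: C = (54050·2.714 + 6730·38.00)/60780 = 6.621 mg/L.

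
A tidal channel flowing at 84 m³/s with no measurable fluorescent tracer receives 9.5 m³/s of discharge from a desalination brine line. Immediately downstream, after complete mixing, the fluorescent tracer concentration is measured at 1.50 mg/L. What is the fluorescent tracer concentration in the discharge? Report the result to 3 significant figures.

Mass balance: 84.00·0 + 9.500·Cₑ = 93.50·1.500
→ Cₑ = (93.50·1.500 − 84.00·0) / 9.500 = 14.76 mg/L.

14.8 mg/L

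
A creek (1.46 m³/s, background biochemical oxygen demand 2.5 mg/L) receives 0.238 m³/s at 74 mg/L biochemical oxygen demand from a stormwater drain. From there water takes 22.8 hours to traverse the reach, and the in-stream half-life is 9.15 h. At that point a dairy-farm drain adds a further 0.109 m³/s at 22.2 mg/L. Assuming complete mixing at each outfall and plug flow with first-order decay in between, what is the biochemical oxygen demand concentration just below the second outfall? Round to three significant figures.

Flow-weighted average: C = (1.460·2.500 + 0.2380·74.00) / 1.698 = 21.26/1.698 = 12.52 mg/L; combined flow 1.698 m³/s.
Half-life 9.15 h → k = ln 2 / 9.15 = 0.07575 h⁻¹ = 1.818 d⁻¹.
After decay, C = 12.52 × e^(−kt) = 12.52 × 0.1778 = 2.226 mg/L.
Second outfall: C = (1.698·2.226 + 0.1090·22.20)/1.807 = 3.431 mg/L.

3.43 mg/L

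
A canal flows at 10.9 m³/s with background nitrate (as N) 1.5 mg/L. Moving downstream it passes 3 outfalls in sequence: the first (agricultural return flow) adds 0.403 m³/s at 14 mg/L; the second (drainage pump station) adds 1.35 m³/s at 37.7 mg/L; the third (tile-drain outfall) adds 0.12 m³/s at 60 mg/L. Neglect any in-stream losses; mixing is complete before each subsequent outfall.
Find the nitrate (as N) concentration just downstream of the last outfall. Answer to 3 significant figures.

Outfall 1: combined Q = 11.30 m³/s; C = (10.90·1.500 + 0.4030·14.00)/11.30 = 1.946 mg/L.
Outfall 2: combined Q = 12.65 m³/s; C = (11.30·1.946 + 1.350·37.70)/12.65 = 5.760 mg/L.
Outfall 3: combined Q = 12.77 m³/s; C = (12.65·5.760 + 0.1200·60.00)/12.77 = 6.270 mg/L.

6.27 mg/L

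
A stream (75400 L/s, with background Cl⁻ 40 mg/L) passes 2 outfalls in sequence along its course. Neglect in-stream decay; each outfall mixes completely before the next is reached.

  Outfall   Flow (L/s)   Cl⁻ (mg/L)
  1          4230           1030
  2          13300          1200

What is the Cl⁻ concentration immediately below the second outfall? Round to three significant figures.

251 mg/L

Outfall 1: combined Q = 79630 L/s; C = (75400·40.00 + 4230·1030)/79630 = 92.59 mg/L.
Outfall 2: combined Q = 92930 L/s; C = (79630·92.59 + 13300·1200)/92930 = 251.1 mg/L.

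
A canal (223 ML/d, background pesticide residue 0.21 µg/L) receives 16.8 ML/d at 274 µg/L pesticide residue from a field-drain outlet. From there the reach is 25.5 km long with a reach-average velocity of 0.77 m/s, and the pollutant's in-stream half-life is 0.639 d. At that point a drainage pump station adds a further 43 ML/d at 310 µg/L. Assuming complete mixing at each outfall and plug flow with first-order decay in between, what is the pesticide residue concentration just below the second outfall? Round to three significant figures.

Mixed concentration C = ΣQC/ΣQ = (223.0·0.2100 + 16.80·274.0) / 239.8 = 4650/239.8 = 19.39 µg/L; combined flow 239.8 ML/d.
Travel time t = 25.5·1000 / 0.77 = 33120 s = 9.199 h.
Half-life 0.639 d → k = ln 2 / 0.639 = 1.085 d⁻¹.
After decay, C = 19.39 × e^(−kt) = 19.39 × 0.6598 = 12.79 µg/L.
At the second outfall, C = (239.8·12.79 + 43.00·310.0) / (239.8 + 43.00) = 57.99 µg/L.

58.0 µg/L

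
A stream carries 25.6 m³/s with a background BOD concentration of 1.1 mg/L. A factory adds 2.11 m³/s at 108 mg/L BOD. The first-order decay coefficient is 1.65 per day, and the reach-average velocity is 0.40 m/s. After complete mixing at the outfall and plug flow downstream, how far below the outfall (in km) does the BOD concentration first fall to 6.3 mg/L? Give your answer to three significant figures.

8.02 km

Flow-weighted average: C = (25.60·1.100 + 2.110·108.0) / 27.71 = 256.0/27.71 = 9.240 mg/L.
Set 9.240·exp(−k·t) = 6.3 → t = ln(9.240/6.3)/k = 20050 s = 5.571 h.
Distance = v·t = 0.40·20050 = 8022 m = 8.022 km.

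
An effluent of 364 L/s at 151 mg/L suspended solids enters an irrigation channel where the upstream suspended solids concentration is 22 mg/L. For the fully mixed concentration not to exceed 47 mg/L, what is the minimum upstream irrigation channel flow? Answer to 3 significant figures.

1510 L/s

Set C_mix = 47: (Q·22.00 + 364.0·151.0) / (Q + 364.0) = 47
→ Q = 364.0·(151.0 − 47)/(47 − 22.00) = 1514 L/s.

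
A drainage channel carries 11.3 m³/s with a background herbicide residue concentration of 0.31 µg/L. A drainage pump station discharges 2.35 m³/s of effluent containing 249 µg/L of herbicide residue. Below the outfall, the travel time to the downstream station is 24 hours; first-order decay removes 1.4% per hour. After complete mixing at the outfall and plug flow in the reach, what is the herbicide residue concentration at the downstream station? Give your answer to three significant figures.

30.7 µg/L

After mixing, C = (11.30·0.3100 + 2.350·249.0) / 13.65 = 588.7/13.65 = 43.12 µg/L.
1.4%/h lost → k = −ln(1 − 0.014) = 0.01410 h⁻¹.
Decay over the reach: 43.12·exp(−kt) = 43.12·0.7129 = 30.74 µg/L.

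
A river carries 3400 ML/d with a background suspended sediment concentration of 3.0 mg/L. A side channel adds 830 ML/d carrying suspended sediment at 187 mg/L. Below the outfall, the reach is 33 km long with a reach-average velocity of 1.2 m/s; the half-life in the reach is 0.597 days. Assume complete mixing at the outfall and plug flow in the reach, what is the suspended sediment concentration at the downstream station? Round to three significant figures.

Mixed concentration C = ΣQC/ΣQ = (3400·3.000 + 830.0·187.0) / 4230 = 165400/4230 = 39.10 mg/L.
Travel time t = 33·1000 / 1.2 = 27500 s = 7.639 h.
Half-life 0.597 d → k = ln 2 / 0.597 = 1.161 d⁻¹.
First-order decay: C = 39.10·exp(−k·t) = 39.10·0.6910 = 27.02 mg/L.

27.0 mg/L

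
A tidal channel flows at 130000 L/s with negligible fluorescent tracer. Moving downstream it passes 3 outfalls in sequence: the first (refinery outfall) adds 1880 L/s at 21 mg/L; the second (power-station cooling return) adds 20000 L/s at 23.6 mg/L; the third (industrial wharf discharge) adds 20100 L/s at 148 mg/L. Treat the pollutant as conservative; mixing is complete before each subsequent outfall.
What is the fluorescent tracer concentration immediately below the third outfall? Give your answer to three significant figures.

Outfall 1: combined Q = 131900 L/s; C = (130000·0 + 1880·21.00)/131900 = 0.2994 mg/L.
Outfall 2: combined Q = 151900 L/s; C = (131900·0.2994 + 20000·23.60)/151900 = 3.368 mg/L.
Outfall 3: combined Q = 172000 L/s; C = (151900·3.368 + 20100·148.0)/172000 = 20.27 mg/L.

20.3 mg/L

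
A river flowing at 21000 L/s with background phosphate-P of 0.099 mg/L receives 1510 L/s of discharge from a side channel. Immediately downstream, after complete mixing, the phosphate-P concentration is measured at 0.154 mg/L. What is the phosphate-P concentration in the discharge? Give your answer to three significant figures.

0.919 mg/L

Mass balance: 21000·0.09900 + 1510·Cₑ = 22510·0.1540
→ Cₑ = (22510·0.1540 − 21000·0.09900) / 1510 = 0.9189 mg/L.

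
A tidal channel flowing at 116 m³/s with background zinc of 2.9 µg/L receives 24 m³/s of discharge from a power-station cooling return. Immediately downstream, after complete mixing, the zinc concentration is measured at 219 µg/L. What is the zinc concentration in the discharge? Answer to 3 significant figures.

1260 µg/L

Mass balance: 116.0·2.900 + 24.00·Cₑ = 140.0·219.0
→ Cₑ = (140.0·219.0 − 116.0·2.900) / 24.00 = 1263 µg/L.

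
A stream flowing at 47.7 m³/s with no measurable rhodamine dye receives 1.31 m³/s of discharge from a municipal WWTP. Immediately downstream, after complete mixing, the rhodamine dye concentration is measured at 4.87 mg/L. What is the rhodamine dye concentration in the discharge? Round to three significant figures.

182 mg/L

Mass balance: 47.70·0 + 1.310·Cₑ = 49.01·4.870
→ Cₑ = (49.01·4.870 − 47.70·0) / 1.310 = 182.2 mg/L.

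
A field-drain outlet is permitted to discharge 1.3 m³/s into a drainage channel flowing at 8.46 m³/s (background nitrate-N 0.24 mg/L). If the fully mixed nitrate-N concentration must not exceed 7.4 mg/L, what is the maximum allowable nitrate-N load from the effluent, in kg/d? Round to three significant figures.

Mass balance at the limit: 8.460·0.2400 + 1.300·Cₑ = 9.760·7.4 → Cₑ = 54.00 mg/L.
Load = 1.300 m³/s × 54.00 g/m³ × 86 400 s/d = 6065 kg/d.

6060 kg/d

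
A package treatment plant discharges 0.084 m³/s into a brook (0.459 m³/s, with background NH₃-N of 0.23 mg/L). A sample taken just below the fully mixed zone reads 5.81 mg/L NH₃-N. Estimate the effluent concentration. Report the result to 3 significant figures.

Mass balance: 0.4590·0.2300 + 0.08400·Cₑ = 0.5430·5.810
→ Cₑ = (0.5430·5.810 − 0.4590·0.2300) / 0.08400 = 36.30 mg/L.

36.3 mg/L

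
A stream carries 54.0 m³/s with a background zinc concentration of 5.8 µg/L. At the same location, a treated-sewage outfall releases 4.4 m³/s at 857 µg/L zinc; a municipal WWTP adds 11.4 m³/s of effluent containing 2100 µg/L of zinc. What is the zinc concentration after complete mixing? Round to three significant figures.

Conservation of mass: C = (54.00·5.800 + 4.400·857.0 + 11.40·2100) / 69.80 = 28020/69.80 = 401.5 µg/L.

401 µg/L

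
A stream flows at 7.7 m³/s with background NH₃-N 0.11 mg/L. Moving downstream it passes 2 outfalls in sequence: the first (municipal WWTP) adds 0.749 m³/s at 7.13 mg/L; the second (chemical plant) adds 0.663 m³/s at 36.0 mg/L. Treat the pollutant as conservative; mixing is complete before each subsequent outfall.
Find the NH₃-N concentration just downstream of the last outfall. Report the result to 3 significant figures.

3.30 mg/L

Outfall 1: combined Q = 8.449 m³/s; C = (7.700·0.1100 + 0.7490·7.130)/8.449 = 0.7323 mg/L.
Outfall 2: combined Q = 9.112 m³/s; C = (8.449·0.7323 + 0.6630·36.00)/9.112 = 3.298 mg/L.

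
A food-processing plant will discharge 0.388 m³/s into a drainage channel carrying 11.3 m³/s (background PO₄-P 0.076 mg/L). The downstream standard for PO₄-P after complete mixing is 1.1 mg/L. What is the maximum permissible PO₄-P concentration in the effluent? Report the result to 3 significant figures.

At the limit, (Qr·Cr + Qe·Cₑ)/(Qr + Qe) = 1.1:
Cₑ = (11.69·1.1 − 11.30·0.07600) / 0.3880 = 30.92 mg/L.

30.9 mg/L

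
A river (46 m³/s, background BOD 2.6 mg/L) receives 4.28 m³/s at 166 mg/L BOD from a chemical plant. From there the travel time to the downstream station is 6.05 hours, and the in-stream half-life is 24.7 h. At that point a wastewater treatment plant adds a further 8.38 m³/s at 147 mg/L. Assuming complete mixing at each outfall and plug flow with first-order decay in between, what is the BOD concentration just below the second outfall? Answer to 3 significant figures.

After mixing, C = (46.00·2.600 + 4.280·166.0) / 50.28 = 830.1/50.28 = 16.51 mg/L; combined flow 50.28 m³/s.
Half-life 24.7 h → k = ln 2 / 24.7 = 0.02806 h⁻¹ = 0.6735 d⁻¹.
First-order decay: C = 16.51·exp(−k·t) = 16.51·0.8439 = 13.93 mg/L.
Second outfall: C = (50.28·13.93 + 8.380·147.0)/58.66 = 32.94 mg/L.

32.9 mg/L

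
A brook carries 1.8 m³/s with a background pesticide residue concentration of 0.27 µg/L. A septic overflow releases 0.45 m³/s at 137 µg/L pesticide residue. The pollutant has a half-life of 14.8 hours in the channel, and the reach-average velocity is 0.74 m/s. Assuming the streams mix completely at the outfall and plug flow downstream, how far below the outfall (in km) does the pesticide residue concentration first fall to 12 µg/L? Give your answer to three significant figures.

Mixed concentration C = ΣQC/ΣQ = (1.800·0.2700 + 0.4500·137.0) / 2.250 = 62.14/2.250 = 27.62 µg/L.
Half-life 14.8 h → k = ln 2 / 14.8 = 0.04683 h⁻¹ = 1.124 d⁻¹.
Set 27.62·exp(−k·t) = 12 → t = ln(27.62/12)/k = 64070 s = 17.80 h.
Distance = v·t = 0.74·64070 = 47410 m = 47.41 km.

47.4 km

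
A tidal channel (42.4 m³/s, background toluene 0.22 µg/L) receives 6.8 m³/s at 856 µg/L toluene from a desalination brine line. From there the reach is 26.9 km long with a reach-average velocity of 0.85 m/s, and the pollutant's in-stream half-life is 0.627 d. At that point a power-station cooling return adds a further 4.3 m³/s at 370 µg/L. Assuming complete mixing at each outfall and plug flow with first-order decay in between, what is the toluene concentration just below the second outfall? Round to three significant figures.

Conservation of mass: C = (42.40·0.2200 + 6.800·856.0) / 49.20 = 5830/49.20 = 118.5 µg/L; combined flow 49.20 m³/s.
Travel time t = 26.9·1000 / 0.85 = 31650 s = 8.791 h.
Half-life 0.627 d → k = ln 2 / 0.627 = 1.105 d⁻¹.
First-order decay: C = 118.5·exp(−k·t) = 118.5·0.6670 = 79.04 µg/L.
Second outfall: C = (49.20·79.04 + 4.300·370.0)/53.50 = 102.4 µg/L.

102 µg/L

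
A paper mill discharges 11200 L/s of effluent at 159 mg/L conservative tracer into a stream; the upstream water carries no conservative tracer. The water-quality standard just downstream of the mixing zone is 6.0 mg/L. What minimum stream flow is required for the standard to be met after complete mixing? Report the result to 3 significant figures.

Set C_mix = 6.0: (Q·0 + 11200·159.0) / (Q + 11200) = 6.0
→ Q = 11200·(159.0 − 6.0)/(6.0 − 0) = 285600 L/s.

286000 L/s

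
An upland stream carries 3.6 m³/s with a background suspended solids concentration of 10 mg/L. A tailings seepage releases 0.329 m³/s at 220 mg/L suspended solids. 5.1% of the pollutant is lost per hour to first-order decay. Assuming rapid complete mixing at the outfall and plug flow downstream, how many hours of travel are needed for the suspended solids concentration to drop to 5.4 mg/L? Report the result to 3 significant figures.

Mass balance: C = (3.600·10.00 + 0.3290·220.0) / 3.929 = 108.4/3.929 = 27.58 mg/L.
5.1%/h lost → k = −ln(1 − 0.051) = 0.05235 h⁻¹.
27.58·exp(−k·t) = 5.4 → t = ln(27.58/5.4)/k = 112200 s = 31.16 h.

31.2 h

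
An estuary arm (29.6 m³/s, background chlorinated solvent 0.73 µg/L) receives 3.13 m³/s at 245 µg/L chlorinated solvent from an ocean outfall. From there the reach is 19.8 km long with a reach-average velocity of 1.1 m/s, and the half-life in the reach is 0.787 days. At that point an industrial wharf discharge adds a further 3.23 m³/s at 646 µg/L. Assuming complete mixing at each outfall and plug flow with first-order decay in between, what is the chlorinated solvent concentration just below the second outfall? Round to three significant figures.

76.3 µg/L

After mixing, C = (29.60·0.7300 + 3.130·245.0) / 32.73 = 788.5/32.73 = 24.09 µg/L; combined flow 32.73 m³/s.
Travel time t = 19.8·1000 / 1.1 = 18000 s = 5.000 h.
Half-life 0.787 d → k = ln 2 / 0.787 = 0.8807 d⁻¹.
After decay, C = 24.09 × e^(−kt) = 24.09 × 0.8324 = 20.05 µg/L.
Second outfall: C = (32.73·20.05 + 3.230·646.0)/35.96 = 76.28 µg/L.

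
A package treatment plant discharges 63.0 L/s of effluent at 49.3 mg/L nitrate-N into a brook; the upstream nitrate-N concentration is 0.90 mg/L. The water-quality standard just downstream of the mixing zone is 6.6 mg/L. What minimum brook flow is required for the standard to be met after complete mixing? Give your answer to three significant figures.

472 L/s

Set C_mix = 6.6: (Q·0.9000 + 63.00·49.30) / (Q + 63.00) = 6.6
→ Q = 63.00·(49.30 − 6.6)/(6.6 − 0.9000) = 471.9 L/s.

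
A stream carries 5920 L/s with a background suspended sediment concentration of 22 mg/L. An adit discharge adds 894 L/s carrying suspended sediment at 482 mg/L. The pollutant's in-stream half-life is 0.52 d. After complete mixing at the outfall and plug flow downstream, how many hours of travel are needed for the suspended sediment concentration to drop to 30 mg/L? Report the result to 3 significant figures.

Conservation of mass: C = (5920·22.00 + 894.0·482.0) / 6814 = 561100/6814 = 82.35 mg/L.
Half-life 0.52 d → k = ln 2 / 0.52 = 1.333 d⁻¹.
82.35·exp(−k·t) = 30 → t = ln(82.35/30)/k = 65450 s = 18.18 h.

18.2 h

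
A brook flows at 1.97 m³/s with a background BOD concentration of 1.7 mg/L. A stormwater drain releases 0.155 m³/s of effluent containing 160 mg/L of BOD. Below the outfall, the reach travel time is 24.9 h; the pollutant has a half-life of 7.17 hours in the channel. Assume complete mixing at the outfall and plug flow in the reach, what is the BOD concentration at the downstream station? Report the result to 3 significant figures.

1.19 mg/L

After mixing, C = (1.970·1.700 + 0.1550·160.0) / 2.125 = 28.15/2.125 = 13.25 mg/L.
Half-life 7.17 h → k = ln 2 / 7.17 = 0.09667 h⁻¹ = 2.320 d⁻¹.
After decay, C = 13.25 × e^(−kt) = 13.25 × 0.09007 = 1.193 mg/L.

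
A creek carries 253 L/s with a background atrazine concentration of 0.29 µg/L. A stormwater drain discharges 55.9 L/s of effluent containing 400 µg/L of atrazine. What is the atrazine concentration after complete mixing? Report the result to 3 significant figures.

72.6 µg/L

After mixing, C = (253.0·0.2900 + 55.90·400.0) / 308.9 = 22430/308.9 = 72.62 µg/L.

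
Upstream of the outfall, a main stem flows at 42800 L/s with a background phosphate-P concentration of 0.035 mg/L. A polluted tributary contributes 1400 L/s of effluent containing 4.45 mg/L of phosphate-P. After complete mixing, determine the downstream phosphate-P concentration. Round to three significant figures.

Conservation of mass: C = (42800·0.03500 + 1400·4.450) / 44200 = 7728/44200 = 0.1748 mg/L.

0.175 mg/L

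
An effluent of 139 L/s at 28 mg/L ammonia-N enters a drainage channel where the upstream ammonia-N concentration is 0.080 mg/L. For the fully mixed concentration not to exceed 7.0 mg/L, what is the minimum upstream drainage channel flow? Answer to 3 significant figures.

422 L/s

Set C_mix = 7.0: (Q·0.08000 + 139.0·28.00) / (Q + 139.0) = 7.0
→ Q = 139.0·(28.00 − 7.0)/(7.0 − 0.08000) = 421.8 L/s.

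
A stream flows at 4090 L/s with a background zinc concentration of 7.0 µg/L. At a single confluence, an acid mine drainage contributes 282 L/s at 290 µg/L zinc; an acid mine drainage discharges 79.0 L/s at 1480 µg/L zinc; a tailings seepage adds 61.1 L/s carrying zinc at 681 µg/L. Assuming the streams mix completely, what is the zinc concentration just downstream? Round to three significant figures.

Mixed concentration C = ΣQC/ΣQ = (4090·7.000 + 282.0·290.0 + 79.00·1480 + 61.10·681.0) / 4512 = 268900/4512 = 59.60 µg/L.

59.6 µg/L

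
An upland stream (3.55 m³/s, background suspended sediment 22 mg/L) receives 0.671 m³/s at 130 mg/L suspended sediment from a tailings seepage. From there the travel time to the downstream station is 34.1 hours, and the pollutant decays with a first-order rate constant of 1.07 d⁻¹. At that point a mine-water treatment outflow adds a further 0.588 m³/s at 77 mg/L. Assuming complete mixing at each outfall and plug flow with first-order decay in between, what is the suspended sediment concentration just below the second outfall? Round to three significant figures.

16.9 mg/L

Flow-weighted average: C = (3.550·22.00 + 0.6710·130.0) / 4.221 = 165.3/4.221 = 39.17 mg/L; combined flow 4.221 m³/s.
After decay, C = 39.17 × e^(−kt) = 39.17 × 0.2186 = 8.564 mg/L.
Second outfall: C = (4.221·8.564 + 0.5880·77.00)/4.809 = 16.93 mg/L.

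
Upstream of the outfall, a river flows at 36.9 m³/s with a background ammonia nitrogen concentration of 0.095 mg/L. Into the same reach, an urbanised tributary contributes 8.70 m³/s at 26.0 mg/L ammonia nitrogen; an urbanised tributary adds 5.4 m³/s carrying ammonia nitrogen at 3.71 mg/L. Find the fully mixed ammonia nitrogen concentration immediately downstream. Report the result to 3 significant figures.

4.90 mg/L

Flow-weighted average: C = (36.90·0.09500 + 8.700·26.00 + 5.400·3.710) / 51.00 = 249.7/51.00 = 4.897 mg/L.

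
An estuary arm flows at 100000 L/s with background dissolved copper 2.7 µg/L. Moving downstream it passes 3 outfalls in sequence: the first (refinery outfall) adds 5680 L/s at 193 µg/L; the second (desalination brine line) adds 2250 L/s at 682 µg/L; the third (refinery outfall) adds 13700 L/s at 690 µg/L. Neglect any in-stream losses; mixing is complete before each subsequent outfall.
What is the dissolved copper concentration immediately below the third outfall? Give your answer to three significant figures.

102 µg/L

Outfall 1: combined Q = 105700 L/s; C = (100000·2.700 + 5680·193.0)/105700 = 12.93 µg/L.
Outfall 2: combined Q = 107900 L/s; C = (105700·12.93 + 2250·682.0)/107900 = 26.88 µg/L.
Outfall 3: combined Q = 121600 L/s; C = (107900·26.88 + 13700·690.0)/121600 = 101.6 µg/L.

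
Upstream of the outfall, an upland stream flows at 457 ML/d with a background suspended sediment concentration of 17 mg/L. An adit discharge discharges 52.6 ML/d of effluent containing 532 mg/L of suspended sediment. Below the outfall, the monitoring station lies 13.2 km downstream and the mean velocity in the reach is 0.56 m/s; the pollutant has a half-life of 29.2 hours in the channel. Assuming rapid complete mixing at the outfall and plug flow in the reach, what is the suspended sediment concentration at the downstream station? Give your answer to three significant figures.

Flow-weighted average: C = (457.0·17.00 + 52.60·532.0) / 509.6 = 35750/509.6 = 70.16 mg/L.
Travel time t = 13.2·1000 / 0.56 = 23570 s = 6.548 h.
Half-life 29.2 h → k = ln 2 / 29.2 = 0.02374 h⁻¹ = 0.5697 d⁻¹.
Decay over the reach: 70.16·exp(−kt) = 70.16·0.8560 = 60.06 mg/L.

60.1 mg/L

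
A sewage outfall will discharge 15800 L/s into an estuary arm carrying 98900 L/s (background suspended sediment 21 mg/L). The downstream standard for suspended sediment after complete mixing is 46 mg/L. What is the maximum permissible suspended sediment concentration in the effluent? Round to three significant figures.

202 mg/L

At the limit, (Qr·Cr + Qe·Cₑ)/(Qr + Qe) = 46:
Cₑ = (114700·46 − 98900·21.00) / 15800 = 202.5 mg/L.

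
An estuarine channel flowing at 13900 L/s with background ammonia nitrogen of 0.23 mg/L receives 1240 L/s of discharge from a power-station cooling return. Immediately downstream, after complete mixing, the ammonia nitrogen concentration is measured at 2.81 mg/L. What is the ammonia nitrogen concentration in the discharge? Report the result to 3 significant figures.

Mass balance: 13900·0.2300 + 1240·Cₑ = 15140·2.810
→ Cₑ = (15140·2.810 − 13900·0.2300) / 1240 = 31.73 mg/L.

31.7 mg/L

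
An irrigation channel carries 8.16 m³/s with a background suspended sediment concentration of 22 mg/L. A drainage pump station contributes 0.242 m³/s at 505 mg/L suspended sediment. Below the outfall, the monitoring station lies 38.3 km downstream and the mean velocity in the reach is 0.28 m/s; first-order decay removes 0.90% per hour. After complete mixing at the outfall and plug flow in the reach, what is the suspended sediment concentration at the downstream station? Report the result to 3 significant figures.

Conservation of mass: C = (8.160·22.00 + 0.2420·505.0) / 8.402 = 301.7/8.402 = 35.91 mg/L.
Travel time t = 38.3·1000 / 0.28 = 136800 s = 38.00 h.
0.90%/h lost → k = −ln(1 − 0.009) = 0.009041 h⁻¹.
First-order decay: C = 35.91·exp(−k·t) = 35.91·0.7093 = 25.47 mg/L.

25.5 mg/L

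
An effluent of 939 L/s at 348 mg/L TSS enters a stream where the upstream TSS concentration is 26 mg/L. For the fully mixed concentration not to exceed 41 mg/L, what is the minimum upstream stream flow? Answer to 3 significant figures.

Set C_mix = 41: (Q·26.00 + 939.0·348.0) / (Q + 939.0) = 41
→ Q = 939.0·(348.0 − 41)/(41 − 26.00) = 19220 L/s.

19200 L/s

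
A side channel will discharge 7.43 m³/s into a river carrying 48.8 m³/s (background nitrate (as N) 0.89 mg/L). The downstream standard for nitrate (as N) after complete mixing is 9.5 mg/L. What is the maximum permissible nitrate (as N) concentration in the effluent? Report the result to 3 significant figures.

66.1 mg/L

At the limit, (Qr·Cr + Qe·Cₑ)/(Qr + Qe) = 9.5:
Cₑ = (56.23·9.5 − 48.80·0.8900) / 7.430 = 66.05 mg/L.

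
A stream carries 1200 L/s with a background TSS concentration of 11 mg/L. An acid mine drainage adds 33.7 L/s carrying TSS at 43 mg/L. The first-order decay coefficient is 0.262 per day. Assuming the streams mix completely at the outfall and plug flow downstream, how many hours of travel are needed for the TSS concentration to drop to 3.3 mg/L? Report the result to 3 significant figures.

Mixed concentration C = ΣQC/ΣQ = (1200·11.00 + 33.70·43.00) / 1234 = 14650/1234 = 11.87 mg/L.
11.87·exp(−k·t) = 3.3 → t = ln(11.87/3.3)/k = 422300 s = 117.3 h.

117 h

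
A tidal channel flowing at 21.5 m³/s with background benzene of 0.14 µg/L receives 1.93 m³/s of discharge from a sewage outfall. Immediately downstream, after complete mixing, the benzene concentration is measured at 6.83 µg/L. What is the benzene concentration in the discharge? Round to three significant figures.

81.4 µg/L

Mass balance: 21.50·0.1400 + 1.930·Cₑ = 23.43·6.830
→ Cₑ = (23.43·6.830 − 21.50·0.1400) / 1.930 = 81.36 µg/L.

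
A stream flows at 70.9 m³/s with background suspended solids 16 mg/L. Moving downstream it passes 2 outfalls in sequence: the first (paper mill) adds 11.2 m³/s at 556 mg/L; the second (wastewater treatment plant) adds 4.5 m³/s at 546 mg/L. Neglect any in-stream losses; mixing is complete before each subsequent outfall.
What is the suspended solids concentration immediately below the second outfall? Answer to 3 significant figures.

After outfall 1: Q = 70.90 + 11.20 = 82.10 m³/s; C = (70.90·16.00 + 11.20·556.0)/82.10 = 89.67 mg/L.
After outfall 2: Q = 82.10 + 4.500 = 86.60 m³/s; C = (82.10·89.67 + 4.500·546.0)/86.60 = 113.4 mg/L.

113 mg/L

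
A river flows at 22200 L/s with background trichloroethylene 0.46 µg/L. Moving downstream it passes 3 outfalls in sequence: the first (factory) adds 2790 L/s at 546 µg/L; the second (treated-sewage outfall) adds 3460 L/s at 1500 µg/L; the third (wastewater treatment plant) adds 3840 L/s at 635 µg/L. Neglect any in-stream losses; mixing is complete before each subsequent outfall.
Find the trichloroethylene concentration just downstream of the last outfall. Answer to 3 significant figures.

284 µg/L

Below outfall 1: Q → 24990 L/s, C = (22200·0.4600 + 2790·546.0)/24990 = 61.37 µg/L.
Below outfall 2: Q → 28450 L/s, C = (24990·61.37 + 3460·1500)/28450 = 236.3 µg/L.
Below outfall 3: Q → 32290 L/s, C = (28450·236.3 + 3840·635.0)/32290 = 283.7 µg/L.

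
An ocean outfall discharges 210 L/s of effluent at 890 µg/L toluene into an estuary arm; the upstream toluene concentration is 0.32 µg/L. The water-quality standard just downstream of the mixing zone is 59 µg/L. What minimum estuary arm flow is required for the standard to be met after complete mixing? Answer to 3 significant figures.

Set C_mix = 59: (Q·0.3200 + 210.0·890.0) / (Q + 210.0) = 59
→ Q = 210.0·(890.0 − 59)/(59 − 0.3200) = 2974 L/s.

2970 L/s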